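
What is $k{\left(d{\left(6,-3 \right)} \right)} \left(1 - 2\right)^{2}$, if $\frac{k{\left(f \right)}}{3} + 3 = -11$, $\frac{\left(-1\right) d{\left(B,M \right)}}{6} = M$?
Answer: $-42$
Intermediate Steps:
$d{\left(B,M \right)} = - 6 M$
$k{\left(f \right)} = -42$ ($k{\left(f \right)} = -9 + 3 \left(-11\right) = -9 - 33 = -42$)
$k{\left(d{\left(6,-3 \right)} \right)} \left(1 - 2\right)^{2} = - 42 \left(1 - 2\right)^{2} = - 42 \left(-1\right)^{2} = \left(-42\right) 1 = -42$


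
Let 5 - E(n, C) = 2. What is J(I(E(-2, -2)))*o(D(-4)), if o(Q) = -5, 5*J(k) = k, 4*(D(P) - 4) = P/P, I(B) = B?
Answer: -3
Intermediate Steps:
E(n, C) = 3 (E(n, C) = 5 - 1*2 = 5 - 2 = 3)
D(P) = 17/4 (D(P) = 4 + (P/P)/4 = 4 + (¼)*1 = 4 + ¼ = 17/4)
J(k) = k/5
J(I(E(-2, -2)))*o(D(-4)) = ((⅕)*3)*(-5) = (⅗)*(-5) = -3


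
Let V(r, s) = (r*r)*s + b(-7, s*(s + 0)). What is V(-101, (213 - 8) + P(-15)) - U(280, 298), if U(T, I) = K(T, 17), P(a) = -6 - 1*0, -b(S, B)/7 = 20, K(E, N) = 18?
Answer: 2029841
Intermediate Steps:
b(S, B) = -140 (b(S, B) = -7*20 = -140)
P(a) = -6 (P(a) = -6 + 0 = -6)
U(T, I) = 18
V(r, s) = -140 + s*r**2 (V(r, s) = (r*r)*s - 140 = r**2*s - 140 = s*r**2 - 140 = -140 + s*r**2)
V(-101, (213 - 8) + P(-15)) - U(280, 298) = (-140 + ((213 - 8) - 6)*(-101)**2) - 1*18 = (-140 + (205 - 6)*10201) - 18 = (-140 + 199*10201) - 18 = (-140 + 2029999) - 18 = 2029859 - 18 = 2029841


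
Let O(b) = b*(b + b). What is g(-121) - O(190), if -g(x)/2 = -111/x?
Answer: -8736422/121 ≈ -72202.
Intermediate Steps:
g(x) = 222/x (g(x) = -(-222)/x = 222/x)
O(b) = 2*b² (O(b) = b*(2*b) = 2*b²)
g(-121) - O(190) = 222/(-121) - 2*190² = 222*(-1/121) - 2*36100 = -222/121 - 1*72200 = -222/121 - 72200 = -8736422/121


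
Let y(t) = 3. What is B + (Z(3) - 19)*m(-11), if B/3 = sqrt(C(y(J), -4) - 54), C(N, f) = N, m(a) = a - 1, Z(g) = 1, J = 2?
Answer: 216 + 3*I*sqrt(51) ≈ 216.0 + 21.424*I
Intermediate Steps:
m(a) = -1 + a
B = 3*I*sqrt(51) (B = 3*sqrt(3 - 54) = 3*sqrt(-51) = 3*(I*sqrt(51)) = 3*I*sqrt(51) ≈ 21.424*I)
B + (Z(3) - 19)*m(-11) = 3*I*sqrt(51) + (1 - 19)*(-1 - 11) = 3*I*sqrt(51) - 18*(-12) = 3*I*sqrt(51) + 216 = 216 + 3*I*sqrt(51)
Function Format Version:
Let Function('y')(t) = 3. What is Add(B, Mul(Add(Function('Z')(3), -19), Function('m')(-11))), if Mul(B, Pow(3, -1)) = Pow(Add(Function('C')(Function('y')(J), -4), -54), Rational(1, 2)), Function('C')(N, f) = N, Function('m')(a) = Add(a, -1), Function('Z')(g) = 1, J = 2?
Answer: Add(216, Mul(3, I, Pow(51, Rational(1, 2)))) ≈ Add(216.00, Mul(21.424, I))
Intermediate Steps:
Function('m')(a) = Add(-1, a)
B = Mul(3, I, Pow(51, Rational(1, 2))) (B = Mul(3, Pow(Add(3, -54), Rational(1, 2))) = Mul(3, Pow(-51, Rational(1, 2))) = Mul(3, Mul(I, Pow(51, Rational(1, 2)))) = Mul(3, I, Pow(51, Rational(1, 2))) ≈ Mul(21.424, I))
Add(B, Mul(Add(Function('Z')(3), -19), Function('m')(-11))) = Add(Mul(3, I, Pow(51, Rational(1, 2))), Mul(Add(1, -19), Add(-1, -11))) = Add(Mul(3, I, Pow(51, Rational(1, 2))), Mul(-18, -12)) = Add(Mul(3, I, Pow(51, Rational(1, 2))), 216) = Add(216, Mul(3, I, Pow(51, Rational(1, 2))))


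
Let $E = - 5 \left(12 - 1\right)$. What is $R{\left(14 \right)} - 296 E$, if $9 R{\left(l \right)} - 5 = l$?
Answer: $\frac{146539}{9} \approx 16282.0$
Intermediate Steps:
$E = -55$ ($E = \left(-5\right) 11 = -55$)
$R{\left(l \right)} = \frac{5}{9} + \frac{l}{9}$
$R{\left(14 \right)} - 296 E = \left(\frac{5}{9} + \frac{1}{9} \cdot 14\right) - -16280 = \left(\frac{5}{9} + \frac{14}{9}\right) + 16280 = \frac{19}{9} + 16280 = \frac{146539}{9}$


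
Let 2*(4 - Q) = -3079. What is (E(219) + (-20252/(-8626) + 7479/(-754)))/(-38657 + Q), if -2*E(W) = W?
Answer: 380716142/120693176227 ≈ 0.0031544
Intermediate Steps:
Q = 3087/2 (Q = 4 - ½*(-3079) = 4 + 3079/2 = 3087/2 ≈ 1543.5)
E(W) = -W/2
(E(219) + (-20252/(-8626) + 7479/(-754)))/(-38657 + Q) = (-½*219 + (-20252/(-8626) + 7479/(-754)))/(-38657 + 3087/2) = (-219/2 + (-20252*(-1/8626) + 7479*(-1/754)))/(-74227/2) = (-219/2 + (10126/4313 - 7479/754))*(-2/74227) = (-219/2 - 24621923/3252002)*(-2/74227) = -190358071/1626001*(-2/74227) = 380716142/120693176227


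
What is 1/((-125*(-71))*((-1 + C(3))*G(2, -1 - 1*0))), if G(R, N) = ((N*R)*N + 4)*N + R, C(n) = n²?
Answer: -1/284000 ≈ -3.5211e-6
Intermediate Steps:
G(R, N) = R + N*(4 + R*N²) (G(R, N) = (R*N² + 4)*N + R = (4 + R*N²)*N + R = N*(4 + R*N²) + R = R + N*(4 + R*N²))
1/((-125*(-71))*((-1 + C(3))*G(2, -1 - 1*0))) = 1/((-125*(-71))*((-1 + 3²)*(2 + 4*(-1 - 1*0) + 2*(-1 - 1*0)³))) = 1/(8875*((-1 + 9)*(2 + 4*(-1 + 0) + 2*(-1 + 0)³))) = 1/(8875*(8*(2 + 4*(-1) + 2*(-1)³))) = 1/(8875*(8*(2 - 4 + 2*(-1)))) = 1/(8875*(8*(2 - 4 - 2))) = 1/(8875*(8*(-4))) = 1/(8875*(-32)) = 1/(-284000) = -1/284000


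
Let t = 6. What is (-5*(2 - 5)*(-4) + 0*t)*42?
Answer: -2520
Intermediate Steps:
(-5*(2 - 5)*(-4) + 0*t)*42 = (-5*(2 - 5)*(-4) + 0*6)*42 = (-5*(-3)*(-4) + 0)*42 = (15*(-4) + 0)*42 = (-60 + 0)*42 = -60*42 = -2520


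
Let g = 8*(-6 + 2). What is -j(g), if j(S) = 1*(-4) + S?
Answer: 36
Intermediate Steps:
g = -32 (g = 8*(-4) = -32)
j(S) = -4 + S
-j(g) = -(-4 - 32) = -1*(-36) = 36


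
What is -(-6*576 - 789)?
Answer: 4245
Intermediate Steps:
-(-6*576 - 789) = -(-3456 - 789) = -1*(-4245) = 4245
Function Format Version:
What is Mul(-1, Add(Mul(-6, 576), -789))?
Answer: 4245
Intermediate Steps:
Mul(-1, Add(Mul(-6, 576), -789)) = Mul(-1, Add(-3456, -789)) = Mul(-1, -4245) = 4245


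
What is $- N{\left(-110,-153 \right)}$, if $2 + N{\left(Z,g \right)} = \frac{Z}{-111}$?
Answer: $\frac{112}{111} \approx 1.009$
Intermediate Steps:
$N{\left(Z,g \right)} = -2 - \frac{Z}{111}$ ($N{\left(Z,g \right)} = -2 + \frac{Z}{-111} = -2 + Z \left(- \frac{1}{111}\right) = -2 - \frac{Z}{111}$)
$- N{\left(-110,-153 \right)} = - (-2 - - \frac{110}{111}) = - (-2 + \frac{110}{111}) = \left(-1\right) \left(- \frac{112}{111}\right) = \frac{112}{111}$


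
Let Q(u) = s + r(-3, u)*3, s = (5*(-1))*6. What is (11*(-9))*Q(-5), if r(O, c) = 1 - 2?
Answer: 3267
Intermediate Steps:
r(O, c) = -1
s = -30 (s = -5*6 = -30)
Q(u) = -33 (Q(u) = -30 - 1*3 = -30 - 3 = -33)
(11*(-9))*Q(-5) = (11*(-9))*(-33) = -99*(-33) = 3267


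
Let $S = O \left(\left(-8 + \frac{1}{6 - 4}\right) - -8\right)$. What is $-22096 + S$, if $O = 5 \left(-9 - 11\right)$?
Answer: $-22146$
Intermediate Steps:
$O = -100$ ($O = 5 \left(-20\right) = -100$)
$S = -50$ ($S = - 100 \left(\left(-8 + \frac{1}{6 - 4}\right) - -8\right) = - 100 \left(\left(-8 + \frac{1}{2}\right) + 8\right) = - 100 \left(- \frac{15}{2} + 8\right) = \left(-100\right) \frac{1}{2} = -50$)
$-22096 + S = -22096 - 50 = -22146$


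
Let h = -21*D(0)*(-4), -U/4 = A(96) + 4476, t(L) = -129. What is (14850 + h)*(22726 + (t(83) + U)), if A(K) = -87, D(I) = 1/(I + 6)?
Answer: 74929424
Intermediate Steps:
D(I) = 1/(6 + I)
U = -17556 (U = -4*(-87 + 4476) = -4*4389 = -17556)
h = 14 (h = -21*(-4)/(6 + 0) = -21*(-4)/6 = -7*(-4)/2 = -21*(-2/3) = 14)
(14850 + h)*(22726 + (t(83) + U)) = (14850 + 14)*(22726 + (-129 - 17556)) = 14864*(22726 - 17685) = 14864*5041 = 74929424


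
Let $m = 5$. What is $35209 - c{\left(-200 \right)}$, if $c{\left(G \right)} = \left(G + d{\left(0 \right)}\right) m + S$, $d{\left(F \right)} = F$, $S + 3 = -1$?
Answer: $36213$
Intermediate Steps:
$S = -4$ ($S = -3 - 1 = -4$)
$c{\left(G \right)} = -4 + 5 G$ ($c{\left(G \right)} = \left(G + 0\right) 5 - 4 = G 5 - 4 = 5 G - 4 = -4 + 5 G$)
$35209 - c{\left(-200 \right)} = 35209 - \left(-4 + 5 \left(-200\right)\right) = 35209 - \left(-4 - 1000\right) = 35209 - -1004 = 35209 + 1004 = 36213$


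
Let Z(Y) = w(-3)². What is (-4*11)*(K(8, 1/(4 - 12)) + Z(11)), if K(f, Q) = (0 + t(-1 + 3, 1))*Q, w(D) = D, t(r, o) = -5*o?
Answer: -847/2 ≈ -423.50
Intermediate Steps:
K(f, Q) = -5*Q (K(f, Q) = (0 - 5*1)*Q = (0 - 5)*Q = -5*Q)
Z(Y) = 9 (Z(Y) = (-3)² = 9)
(-4*11)*(K(8, 1/(4 - 12)) + Z(11)) = (-4*11)*(-5/(4 - 12) + 9) = -44*(-5/(-8) + 9) = -44*(-5*(-⅛) + 9) = -44*(5/8 + 9) = -44*77/8 = -847/2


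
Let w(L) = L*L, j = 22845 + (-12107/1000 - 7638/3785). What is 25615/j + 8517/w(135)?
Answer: 166863980271439/104994057336075 ≈ 1.5893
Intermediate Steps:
j = 17282972401/757000 (j = 22845 + (-12107*1/1000 - 7638*1/3785) = 22845 + (-12107/1000 - 7638/3785) = 22845 - 10692599/757000 = 17282972401/757000 ≈ 22831.)
w(L) = L²
25615/j + 8517/w(135) = 25615/(17282972401/757000) + 8517/(135²) = 25615*(757000/17282972401) + 8517/18225 = 19390555000/17282972401 + 8517*(1/18225) = 19390555000/17282972401 + 2839/6075 = 166863980271439/104994057336075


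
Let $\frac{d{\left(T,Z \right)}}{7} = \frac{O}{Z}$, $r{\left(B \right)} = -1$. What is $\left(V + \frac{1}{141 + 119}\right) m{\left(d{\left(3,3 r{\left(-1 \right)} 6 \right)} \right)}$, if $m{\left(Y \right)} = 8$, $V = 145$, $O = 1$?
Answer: $\frac{75402}{65} \approx 1160.0$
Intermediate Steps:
$d{\left(T,Z \right)} = \frac{7}{Z}$ ($d{\left(T,Z \right)} = 7 \cdot 1 \frac{1}{Z} = \frac{7}{Z}$)
$\left(V + \frac{1}{141 + 119}\right) m{\left(d{\left(3,3 r{\left(-1 \right)} 6 \right)} \right)} = \left(145 + \frac{1}{141 + 119}\right) 8 = \left(145 + \frac{1}{260}\right) 8 = \frac{37701}{260} \cdot 8 = \frac{75402}{65}$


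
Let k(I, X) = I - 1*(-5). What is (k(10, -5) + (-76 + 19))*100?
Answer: -4200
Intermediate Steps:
k(I, X) = 5 + I (k(I, X) = I + 5 = 5 + I)
(k(10, -5) + (-76 + 19))*100 = ((5 + 10) + (-76 + 19))*100 = (15 - 57)*100 = -42*100 = -4200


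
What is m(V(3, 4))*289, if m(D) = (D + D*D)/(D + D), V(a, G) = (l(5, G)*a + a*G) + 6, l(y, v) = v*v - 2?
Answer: 17629/2 ≈ 8814.5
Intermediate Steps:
l(y, v) = -2 + v² (l(y, v) = v² - 2 = -2 + v²)
V(a, G) = 6 + G*a + a*(-2 + G²) (V(a, G) = ((-2 + G²)*a + a*G) + 6 = (a*(-2 + G²) + G*a) + 6 = (G*a + a*(-2 + G²)) + 6 = 6 + G*a + a*(-2 + G²))
m(D) = (D + D²)/(2*D) (m(D) = (D + D²)/((2*D)) = (D + D²)*(1/(2*D)) = (D + D²)/(2*D))
m(V(3, 4))*289 = (½ + (6 + 4*3 + 3*(-2 + 4²))/2)*289 = (½ + (6 + 12 + 3*(-2 + 16))/2)*289 = (½ + (6 + 12 + 3*14)/2)*289 = (½ + (6 + 12 + 42)/2)*289 = (½ + (½)*60)*289 = (½ + 30)*289 = (61/2)*289 = 17629/2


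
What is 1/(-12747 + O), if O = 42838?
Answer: 1/30091 ≈ 3.3232e-5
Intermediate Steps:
1/(-12747 + O) = 1/(-12747 + 42838) = 1/30091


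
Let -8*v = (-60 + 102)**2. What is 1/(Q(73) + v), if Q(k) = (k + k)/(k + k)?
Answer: -2/439 ≈ -0.0045558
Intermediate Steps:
Q(k) = 1 (Q(k) = (2*k)/((2*k)) = (2*k)*(1/(2*k)) = 1)
v = -441/2 (v = -(-60 + 102)**2/8 = -1/8*42**2 = -1/8*1764 = -441/2 ≈ -220.50)
1/(Q(73) + v) = 1/(1 - 441/2) = 1/(-439/2) = -2/439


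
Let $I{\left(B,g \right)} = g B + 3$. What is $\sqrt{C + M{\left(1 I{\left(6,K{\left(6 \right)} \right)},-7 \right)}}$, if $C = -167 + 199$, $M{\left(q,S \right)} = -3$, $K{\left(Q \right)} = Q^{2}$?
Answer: $\sqrt{29} \approx 5.3852$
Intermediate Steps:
$I{\left(B,g \right)} = 3 + B g$ ($I{\left(B,g \right)} = B g + 3 = 3 + B g$)
$C = 32$
$\sqrt{C + M{\left(1 I{\left(6,K{\left(6 \right)} \right)},-7 \right)}} = \sqrt{32 - 3} = \sqrt{29}$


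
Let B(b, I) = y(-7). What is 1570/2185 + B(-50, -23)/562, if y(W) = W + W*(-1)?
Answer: 314/437 ≈ 0.71854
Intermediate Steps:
y(W) = 0 (y(W) = W - W = 0)
B(b, I) = 0
1570/2185 + B(-50, -23)/562 = 1570/2185 + 0/562 = 1570*(1/2185) + 0*(1/562) = 314/437 + 0 = 314/437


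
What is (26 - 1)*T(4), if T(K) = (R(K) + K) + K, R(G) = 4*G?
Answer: 600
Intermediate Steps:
T(K) = 6*K (T(K) = (4*K + K) + K = 5*K + K = 6*K)
(26 - 1)*T(4) = (26 - 1)*(6*4) = 25*24 = 600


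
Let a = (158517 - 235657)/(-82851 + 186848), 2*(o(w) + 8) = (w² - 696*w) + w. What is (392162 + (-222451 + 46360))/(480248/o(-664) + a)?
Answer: 2534586643094665/3785081514 ≈ 6.6963e+5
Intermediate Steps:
o(w) = -8 + w²/2 - 695*w/2 (o(w) = -8 + ((w² - 696*w) + w)/2 = -8 + (w² - 695*w)/2 = -8 + (w²/2 - 695*w/2) = -8 + w²/2 - 695*w/2)
a = -77140/103997 ≈ -0.74175
(392162 + (-222451 + 46360))/(480248/o(-664) + a) = (392162 + (-222451 + 46360))/(480248/(-8 + (½)*(-664)² - 695/2*(-664)) - 77140/103997) = (392162 - 176091)/(480248/(-8 + (½)*440896 + 230740) - 77140/103997) = 216071/(480248/(-8 + 220448 + 230740) - 77140/103997) = 216071/(480248/451180 - 77140/103997) = 216071/(480248*(1/451180) - 77140/103997) = 216071/(120062/112795 - 77140/103997) = 216071/(3785081514/11730341615) = 216071*(11730341615/3785081514) = 2534586643094665/3785081514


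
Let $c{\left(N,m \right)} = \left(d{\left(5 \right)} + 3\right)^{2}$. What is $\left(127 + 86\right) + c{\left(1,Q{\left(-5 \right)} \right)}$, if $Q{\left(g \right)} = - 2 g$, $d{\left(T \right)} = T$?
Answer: $277$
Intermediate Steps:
$c{\left(N,m \right)} = 64$ ($c{\left(N,m \right)} = \left(5 + 3\right)^{2} = 8^{2} = 64$)
$\left(127 + 86\right) + c{\left(1,Q{\left(-5 \right)} \right)} = \left(127 + 86\right) + 64 = 213 + 64 = 277$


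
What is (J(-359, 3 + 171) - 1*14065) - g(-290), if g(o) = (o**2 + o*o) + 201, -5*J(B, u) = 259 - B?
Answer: -912948/5 ≈ -1.8259e+5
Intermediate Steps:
J(B, u) = -259/5 + B/5 (J(B, u) = -(259 - B)/5 = -259/5 + B/5)
g(o) = 201 + 2*o**2 (g(o) = (o**2 + o**2) + 201 = 2*o**2 + 201 = 201 + 2*o**2)
(J(-359, 3 + 171) - 1*14065) - g(-290) = ((-259/5 + (1/5)*(-359)) - 1*14065) - (201 + 2*(-290)**2) = ((-259/5 - 359/5) - 14065) - (201 + 2*84100) = (-618/5 - 14065) - (201 + 168200) = -70943/5 - 1*168401 = -70943/5 - 168401 = -912948/5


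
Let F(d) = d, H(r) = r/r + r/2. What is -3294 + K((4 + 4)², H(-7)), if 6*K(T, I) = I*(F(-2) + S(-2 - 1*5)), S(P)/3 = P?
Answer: -39413/12 ≈ -3284.4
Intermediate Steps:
S(P) = 3*P
H(r) = 1 + r/2 (H(r) = 1 + r*(½) = 1 + r/2)
K(T, I) = -23*I/6 (K(T, I) = (I*(-2 + 3*(-2 - 1*5)))/6 = (I*(-2 + 3*(-2 - 5)))/6 = (I*(-2 + 3*(-7)))/6 = (I*(-2 - 21))/6 = (I*(-23))/6 = (-23*I)/6 = -23*I/6)
-3294 + K((4 + 4)², H(-7)) = -3294 - 23*(1 + (½)*(-7))/6 = -3294 - 23*(1 - 7/2)/6 = -3294 - 23/6*(-5/2) = -3294 + 115/12 = -39413/12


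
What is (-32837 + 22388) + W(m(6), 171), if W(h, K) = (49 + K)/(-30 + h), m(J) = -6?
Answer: -94096/9 ≈ -10455.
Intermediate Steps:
W(h, K) = (49 + K)/(-30 + h)
(-32837 + 22388) + W(m(6), 171) = (-32837 + 22388) + (49 + 171)/(-30 - 6) = -10449 + 220/(-36) = -10449 - 1/36*220 = -10449 - 55/9 = -94096/9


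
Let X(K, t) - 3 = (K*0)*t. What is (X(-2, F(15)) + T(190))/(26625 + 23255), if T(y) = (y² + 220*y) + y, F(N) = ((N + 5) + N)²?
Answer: 78093/49880 ≈ 1.5656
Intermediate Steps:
F(N) = (5 + 2*N)² (F(N) = ((5 + N) + N)² = (5 + 2*N)²)
X(K, t) = 3 (X(K, t) = 3 + (K*0)*t = 3 + 0*t = 3 + 0 = 3)
T(y) = y² + 221*y
(X(-2, F(15)) + T(190))/(26625 + 23255) = (3 + 190*(221 + 190))/(26625 + 23255) = (3 + 190*411)/49880 = (3 + 78090)*(1/49880) = 78093*(1/49880) = 78093/49880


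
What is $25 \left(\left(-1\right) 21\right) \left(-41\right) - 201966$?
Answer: $-180441$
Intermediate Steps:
$25 \left(\left(-1\right) 21\right) \left(-41\right) - 201966 = 25 \left(-21\right) \left(-41\right) - 201966 = \left(-525\right) \left(-41\right) - 201966 = 21525 - 201966 = -180441$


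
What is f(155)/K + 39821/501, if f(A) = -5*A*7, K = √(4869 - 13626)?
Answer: 39821/501 + 775*I*√973/417 ≈ 79.483 + 57.973*I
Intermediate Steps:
K = 3*I*√973 (K = √(-8757) = 3*I*√973 ≈ 93.579*I)
f(A) = -35*A
f(155)/K + 39821/501 = (-35*155)/((3*I*√973)) + 39821/501 = -(-775)*I*√973/417 + 39821*(1/501) = 775*I*√973/417 + 39821/501 = 39821/501 + 775*I*√973/417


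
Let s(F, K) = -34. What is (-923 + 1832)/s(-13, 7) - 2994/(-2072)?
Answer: -445413/17612 ≈ -25.290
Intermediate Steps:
(-923 + 1832)/s(-13, 7) - 2994/(-2072) = (-923 + 1832)/(-34) - 2994/(-2072) = 909*(-1/34) - 2994*(-1/2072) = -909/34 + 1497/1036 = -445413/17612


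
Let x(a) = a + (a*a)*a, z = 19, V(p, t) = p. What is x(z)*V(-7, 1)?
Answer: -48146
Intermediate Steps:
x(a) = a + a³ (x(a) = a + a²*a = a + a³)
x(z)*V(-7, 1) = (19 + 19³)*(-7) = (19 + 6859)*(-7) = 6878*(-7) = -48146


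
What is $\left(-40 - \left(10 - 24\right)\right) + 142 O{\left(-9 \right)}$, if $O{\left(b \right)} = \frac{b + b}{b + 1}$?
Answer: $\frac{587}{2} \approx 293.5$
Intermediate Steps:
$O{\left(b \right)} = \frac{2 b}{1 + b}$
$\left(-40 - \left(10 - 24\right)\right) + 142 O{\left(-9 \right)} = \left(-40 - \left(10 - 24\right)\right) + 142 \cdot 2 \left(-9\right) \frac{1}{1 - 9} = \left(-40 - \left(10 - 24\right)\right) + 142 \cdot 2 \left(-9\right) \frac{1}{-8} = \left(-40 - -14\right) + 142 \cdot 2 \left(-9\right) \left(- \frac{1}{8}\right) = \left(-40 + 14\right) + 142 \cdot \frac{9}{4} = -26 + \frac{639}{2} = \frac{587}{2}$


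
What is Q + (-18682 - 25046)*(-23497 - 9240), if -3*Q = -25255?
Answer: 4294595863/3 ≈ 1.4315e+9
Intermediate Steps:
Q = 25255/3 (Q = -1/3*(-25255) = 25255/3 ≈ 8418.3)
Q + (-18682 - 25046)*(-23497 - 9240) = 25255/3 + (-18682 - 25046)*(-23497 - 9240) = 25255/3 - 43728*(-32737) = 25255/3 + 1431523536 = 4294595863/3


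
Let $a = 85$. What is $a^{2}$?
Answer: $7225$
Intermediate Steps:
$a^{2} = 85^{2} = 7225$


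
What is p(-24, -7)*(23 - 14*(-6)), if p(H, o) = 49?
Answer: 5243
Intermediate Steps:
p(-24, -7)*(23 - 14*(-6)) = 49*(23 - 14*(-6)) = 49*(23 + 84) = 49*107 = 5243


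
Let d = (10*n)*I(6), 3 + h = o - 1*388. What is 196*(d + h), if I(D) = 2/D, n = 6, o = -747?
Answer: -219128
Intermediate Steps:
h = -1138 (h = -3 + (-747 - 1*388) = -3 + (-747 - 388) = -3 - 1135 = -1138)
d = 20 (d = (10*6)*(2/6) = 60*(2*(⅙)) = 60*(⅓) = 20)
196*(d + h) = 196*(20 - 1138) = 196*(-1118) = -219128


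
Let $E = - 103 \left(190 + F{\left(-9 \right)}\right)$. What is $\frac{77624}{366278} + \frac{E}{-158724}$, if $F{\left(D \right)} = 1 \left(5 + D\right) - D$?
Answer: $\frac{3279580901}{9689518212} \approx 0.33847$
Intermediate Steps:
$F{\left(D \right)} = 5$ ($F{\left(D \right)} = \left(5 + D\right) - D = 5$)
$E = -20085$ ($E = - 103 \left(190 + 5\right) = \left(-103\right) 195 = -20085$)
$\frac{77624}{366278} + \frac{E}{-158724} = \frac{77624}{366278} - \frac{20085}{-158724} = 77624 \cdot \frac{1}{366278} - - \frac{6695}{52908} = \frac{38812}{183139} + \frac{6695}{52908} = \frac{3279580901}{9689518212}$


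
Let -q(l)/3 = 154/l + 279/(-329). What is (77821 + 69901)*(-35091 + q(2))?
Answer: -1716544559922/329 ≈ -5.2175e+9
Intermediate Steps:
q(l) = 837/329 - 462/l (q(l) = -3*(154/l + 279/(-329)) = -3*(154/l + 279*(-1/329)) = -3*(154/l - 279/329) = -3*(-279/329 + 154/l) = 837/329 - 462/l)
(77821 + 69901)*(-35091 + q(2)) = (77821 + 69901)*(-35091 + (837/329 - 462/2)) = 147722*(-35091 + (837/329 - 462*½)) = 147722*(-35091 + (837/329 - 231)) = 147722*(-35091 - 75162/329) = 147722*(-11620101/329) = -1716544559922/329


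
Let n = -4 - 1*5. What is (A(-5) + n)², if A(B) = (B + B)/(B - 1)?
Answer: 484/9 ≈ 53.778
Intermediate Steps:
n = -9 (n = -4 - 5 = -9)
A(B) = 2*B/(-1 + B) (A(B) = (2*B)/(-1 + B) = 2*B/(-1 + B))
(A(-5) + n)² = (2*(-5)/(-1 - 5) - 9)² = (2*(-5)/(-6) - 9)² = (2*(-5)*(-⅙) - 9)² = (5/3 - 9)² = (-22/3)² = 484/9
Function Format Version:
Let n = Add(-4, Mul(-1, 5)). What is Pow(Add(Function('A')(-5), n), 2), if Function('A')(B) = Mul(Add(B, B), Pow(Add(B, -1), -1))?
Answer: Rational(484, 9) ≈ 53.778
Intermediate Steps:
n = -9 (n = Add(-4, -5) = -9)
Function('A')(B) = Mul(2, B, Pow(Add(-1, B), -1)) (Function('A')(B) = Mul(Mul(2, B), Pow(Add(-1, B), -1)) = Mul(2, B, Pow(Add(-1, B), -1)))
Pow(Add(Function('A')(-5), n), 2) = Pow(Add(Mul(2, -5, Pow(Add(-1, -5), -1)), -9), 2) = Pow(Add(Mul(2, -5, Pow(-6, -1)), -9), 2) = Pow(Add(Mul(2, -5, Rational(-1, 6)), -9), 2) = Pow(Add(Rational(5, 3), -9), 2) = Pow(Rational(-22, 3), 2) = Rational(484, 9)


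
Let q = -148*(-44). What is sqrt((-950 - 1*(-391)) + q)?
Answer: sqrt(5953) ≈ 77.156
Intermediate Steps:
q = 6512 (q = -37*(-176) = 6512)
sqrt((-950 - 1*(-391)) + q) = sqrt((-950 - 1*(-391)) + 6512) = sqrt((-950 + 391) + 6512) = sqrt(-559 + 6512) = sqrt(5953)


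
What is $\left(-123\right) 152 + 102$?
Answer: $-18594$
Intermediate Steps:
$\left(-123\right) 152 + 102 = -18696 + 102 = -18594$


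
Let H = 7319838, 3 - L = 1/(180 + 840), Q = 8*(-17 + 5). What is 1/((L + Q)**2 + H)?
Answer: 1040400/7624558064521 ≈ 1.3645e-7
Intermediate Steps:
Q = -96 (Q = 8*(-12) = -96)
L = 3059/1020 (L = 3 - 1/(180 + 840) = 3 - 1/1020 = 3059/1020 ≈ 2.9990)
1/((L + Q)**2 + H) = 1/((3059/1020 - 96)**2 + 7319838) = 1/((-94861/1020)**2 + 7319838) = 1/(8998609321/1040400 + 7319838) = 1/(7624558064521/1040400) = 1040400/7624558064521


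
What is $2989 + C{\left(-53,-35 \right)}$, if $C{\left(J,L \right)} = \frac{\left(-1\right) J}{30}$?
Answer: $\frac{89723}{30} \approx 2990.8$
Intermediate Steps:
$C{\left(J,L \right)} = - \frac{J}{30}$ ($C{\left(J,L \right)} = - J \frac{1}{30} = - \frac{J}{30}$)
$2989 + C{\left(-53,-35 \right)} = 2989 - - \frac{53}{30} = 2989 + \frac{53}{30} = \frac{89723}{30}$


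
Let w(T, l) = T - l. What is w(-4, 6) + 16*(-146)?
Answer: -2346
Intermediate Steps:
w(-4, 6) + 16*(-146) = (-4 - 1*6) + 16*(-146) = (-4 - 6) - 2336 = -10 - 2336 = -2346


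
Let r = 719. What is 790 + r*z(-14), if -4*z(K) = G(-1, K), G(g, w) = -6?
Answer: 3737/2 ≈ 1868.5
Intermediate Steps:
z(K) = 3/2 (z(K) = -1/4*(-6) = 3/2)
790 + r*z(-14) = 790 + 719*(3/2) = 790 + 2157/2 = 3737/2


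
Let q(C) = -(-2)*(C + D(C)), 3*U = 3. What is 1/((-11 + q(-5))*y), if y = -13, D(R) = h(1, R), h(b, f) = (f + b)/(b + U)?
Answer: 1/325 ≈ 0.0030769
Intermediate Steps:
U = 1 (U = (⅓)*3 = 1)
h(b, f) = (b + f)/(1 + b) (h(b, f) = (f + b)/(b + 1) = (b + f)/(1 + b))
D(R) = ½ + R/2 (D(R) = (1 + R)/(1 + 1) = (1 + R)/2 = ½ + R/2)
q(C) = 1 + 3*C (q(C) = -(-2)*(C + (½ + C/2)) = -(-2)*(½ + 3*C/2) = -(-1 - 3*C) = 1 + 3*C)
1/((-11 + q(-5))*y) = 1/((-11 + (1 + 3*(-5)))*(-13)) = 1/((-11 + (1 - 15))*(-13)) = 1/((-11 - 14)*(-13)) = 1/(-25*(-13)) = 1/325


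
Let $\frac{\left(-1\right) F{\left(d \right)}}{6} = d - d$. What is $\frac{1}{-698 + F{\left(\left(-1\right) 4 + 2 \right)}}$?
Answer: $- \frac{1}{698} \approx -0.0014327$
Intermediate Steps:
$F{\left(d \right)} = 0$ ($F{\left(d \right)} = - 6 \left(d - d\right) = \left(-6\right) 0 = 0$)
$\frac{1}{-698 + F{\left(\left(-1\right) 4 + 2 \right)}} = \frac{1}{-698 + 0} = \frac{1}{-698} = - \frac{1}{698}$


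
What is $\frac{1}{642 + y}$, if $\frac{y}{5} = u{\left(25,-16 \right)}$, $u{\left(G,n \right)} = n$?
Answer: $\frac{1}{562} \approx 0.0017794$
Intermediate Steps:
$y = -80$ ($y = 5 \left(-16\right) = -80$)
$\frac{1}{642 + y} = \frac{1}{642 - 80} = \frac{1}{562}$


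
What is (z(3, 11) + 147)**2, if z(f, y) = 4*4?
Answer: 26569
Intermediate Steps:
z(f, y) = 16
(z(3, 11) + 147)**2 = (16 + 147)**2 = 163**2 = 26569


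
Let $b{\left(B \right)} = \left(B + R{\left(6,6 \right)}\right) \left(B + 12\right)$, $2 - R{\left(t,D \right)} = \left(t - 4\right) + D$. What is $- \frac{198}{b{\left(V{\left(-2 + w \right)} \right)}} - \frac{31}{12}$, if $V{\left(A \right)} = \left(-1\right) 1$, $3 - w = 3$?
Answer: $- \frac{1}{84} \approx -0.011905$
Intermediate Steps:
$w = 0$ ($w = 3 - 3 = 0$)
$R{\left(t,D \right)} = 6 - D - t$ ($R{\left(t,D \right)} = 2 - \left(\left(t - 4\right) + D\right) = 2 - \left(\left(-4 + t\right) + D\right) = 2 - \left(-4 + D + t\right) = 6 - D - t$)
$V{\left(A \right)} = -1$
$b{\left(B \right)} = \left(-6 + B\right) \left(12 + B\right)$ ($b{\left(B \right)} = \left(B - 6\right) \left(B + 12\right) = \left(B - 6\right) \left(12 + B\right) = \left(-6 + B\right) \left(12 + B\right)$)
$- \frac{198}{b{\left(V{\left(-2 + w \right)} \right)}} - \frac{31}{12} = - \frac{198}{-72 + \left(-1\right)^{2} + 6 \left(-1\right)} - \frac{31}{12} = - \frac{198}{-72 + 1 - 6} - \frac{31}{12} = - \frac{198}{-77} - \frac{31}{12} = \left(-198\right) \left(- \frac{1}{77}\right) - \frac{31}{12} = \frac{18}{7} - \frac{31}{12} = - \frac{1}{84}$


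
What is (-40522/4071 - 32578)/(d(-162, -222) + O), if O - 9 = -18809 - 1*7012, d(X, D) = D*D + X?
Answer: -13266556/9489501 ≈ -1.3980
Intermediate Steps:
d(X, D) = X + D² (d(X, D) = D² + X = X + D²)
O = -25812 (O = 9 + (-18809 - 1*7012) = 9 + (-18809 - 7012) = 9 - 25821 = -25812)
(-40522/4071 - 32578)/(d(-162, -222) + O) = (-40522/4071 - 32578)/((-162 + (-222)²) - 25812) = (-40522*1/4071 - 32578)/((-162 + 49284) - 25812) = (-40522/4071 - 32578)/(49122 - 25812) = -132665560/4071/23310 = -132665560/4071*1/23310 = -13266556/9489501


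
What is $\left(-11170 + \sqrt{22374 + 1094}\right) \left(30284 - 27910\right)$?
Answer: $-26517580 + 4748 \sqrt{5867} \approx -2.6154 \cdot 10^{7}$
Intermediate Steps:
$\left(-11170 + \sqrt{22374 + 1094}\right) \left(30284 - 27910\right) = \left(-11170 + \sqrt{23468}\right) 2374 = \left(-11170 + 2 \sqrt{5867}\right) 2374 = -26517580 + 4748 \sqrt{5867}$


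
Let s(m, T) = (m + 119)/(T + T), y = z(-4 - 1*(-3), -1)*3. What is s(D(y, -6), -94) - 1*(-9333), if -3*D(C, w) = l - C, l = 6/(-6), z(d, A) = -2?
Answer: 1315865/141 ≈ 9332.4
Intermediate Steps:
y = -6 (y = -2*3 = -6)
l = -1 (l = 6*(-⅙) = -1)
D(C, w) = ⅓ + C/3 (D(C, w) = -(-1 - C)/3 = ⅓ + C/3)
s(m, T) = (119 + m)/(2*T) (s(m, T) = (119 + m)/((2*T)) = (119 + m)*(1/(2*T)) = (119 + m)/(2*T))
s(D(y, -6), -94) - 1*(-9333) = (½)*(119 + (⅓ + (⅓)*(-6)))/(-94) - 1*(-9333) = (½)*(-1/94)*(119 + (⅓ - 2)) + 9333 = (½)*(-1/94)*(119 - 5/3) + 9333 = (½)*(-1/94)*(352/3) + 9333 = -88/141 + 9333 = 1315865/141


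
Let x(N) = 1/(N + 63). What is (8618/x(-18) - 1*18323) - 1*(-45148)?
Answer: 414635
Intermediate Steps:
x(N) = 1/(63 + N)
(8618/x(-18) - 1*18323) - 1*(-45148) = (8618/(1/(63 - 18)) - 1*18323) - 1*(-45148) = (8618/(1/45) - 18323) + 45148 = (8618*45 - 18323) + 45148 = (387810 - 18323) + 45148 = 369487 + 45148 = 414635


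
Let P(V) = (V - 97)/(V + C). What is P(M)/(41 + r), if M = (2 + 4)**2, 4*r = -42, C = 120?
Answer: -1/78 ≈ -0.012821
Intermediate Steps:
r = -21/2 (r = (1/4)*(-42) = -21/2 ≈ -10.500)
M = 36 (M = 6**2 = 36)
P(V) = (-97 + V)/(120 + V) (P(V) = (V - 97)/(V + 120) = (-97 + V)/(120 + V))
P(M)/(41 + r) = ((-97 + 36)/(120 + 36))/(41 - 21/2) = (-61/156)/(61/2) = ((1/156)*(-61))*(2/61) = -61/156*2/61 = -1/78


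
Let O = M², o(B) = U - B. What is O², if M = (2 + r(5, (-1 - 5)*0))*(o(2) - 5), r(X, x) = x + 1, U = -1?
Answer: 331776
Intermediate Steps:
o(B) = -1 - B
r(X, x) = 1 + x
M = -24 (M = (2 + (1 + (-1 - 5)*0))*((-1 - 1*2) - 5) = (2 + (1 - 6*0))*((-1 - 2) - 5) = (2 + (1 + 0))*(-3 - 5) = (2 + 1)*(-8) = 3*(-8) = -24)
O = 576 (O = (-24)² = 576)
O² = 576² = 331776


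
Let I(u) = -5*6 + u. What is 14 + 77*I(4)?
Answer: -1988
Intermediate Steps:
I(u) = -30 + u
14 + 77*I(4) = 14 + 77*(-30 + 4) = 14 + 77*(-26) = 14 - 2002 = -1988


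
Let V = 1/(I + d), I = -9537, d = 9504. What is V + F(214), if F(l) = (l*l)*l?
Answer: 323411351/33 ≈ 9.8003e+6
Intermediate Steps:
F(l) = l³ (F(l) = l²*l = l³)
V = -1/33 (V = 1/(-9537 + 9504) = 1/(-33) = -1/33 ≈ -0.030303)
V + F(214) = -1/33 + 214³ = -1/33 + 9800344 = 323411351/33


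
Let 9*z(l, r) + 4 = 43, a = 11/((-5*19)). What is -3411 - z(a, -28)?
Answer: -10246/3 ≈ -3415.3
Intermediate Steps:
a = -11/95 (a = 11/(-95) = 11*(-1/95) = -11/95 ≈ -0.11579)
z(l, r) = 13/3 (z(l, r) = -4/9 + (⅑)*43 = -4/9 + 43/9 = 13/3)
-3411 - z(a, -28) = -3411 - 1*13/3 = -3411 - 13/3 = -10246/3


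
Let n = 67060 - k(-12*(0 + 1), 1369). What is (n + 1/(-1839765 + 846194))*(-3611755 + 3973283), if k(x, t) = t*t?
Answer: -649117431411562816/993571 ≈ -6.5332e+11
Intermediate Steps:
k(x, t) = t**2
n = -1807101 (n = 67060 - 1*1369**2 = 67060 - 1*1874161 = 67060 - 1874161 = -1807101)
(n + 1/(-1839765 + 846194))*(-3611755 + 3973283) = (-1807101 + 1/(-1839765 + 846194))*(-3611755 + 3973283) = (-1807101 + 1/(-993571))*361528 = (-1807101 - 1/993571)*361528 = -1795483147672/993571*361528 = -649117431411562816/993571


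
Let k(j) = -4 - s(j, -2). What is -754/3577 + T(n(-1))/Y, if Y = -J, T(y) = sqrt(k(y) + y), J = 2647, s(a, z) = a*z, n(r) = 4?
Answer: -754/3577 - 2*sqrt(2)/2647 ≈ -0.21186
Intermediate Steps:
k(j) = -4 + 2*j (k(j) = -4 - j*(-2) = -4 - (-2)*j = -4 + 2*j)
T(y) = sqrt(-4 + 3*y) (T(y) = sqrt((-4 + 2*y) + y) = sqrt(-4 + 3*y))
Y = -2647 (Y = -1*2647 = -2647)
-754/3577 + T(n(-1))/Y = -754/3577 + sqrt(-4 + 3*4)/(-2647) = -754*1/3577 + sqrt(-4 + 12)*(-1/2647) = -754/3577 + sqrt(8)*(-1/2647) = -754/3577 + (2*sqrt(2))*(-1/2647) = -754/3577 - 2*sqrt(2)/2647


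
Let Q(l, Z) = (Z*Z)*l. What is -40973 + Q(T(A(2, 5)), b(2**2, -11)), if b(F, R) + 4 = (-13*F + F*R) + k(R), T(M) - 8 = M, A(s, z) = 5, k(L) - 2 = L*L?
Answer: -34096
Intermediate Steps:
k(L) = 2 + L**2 (k(L) = 2 + L*L = 2 + L**2)
T(M) = 8 + M
b(F, R) = -2 + R**2 - 13*F + F*R (b(F, R) = -4 + ((-13*F + F*R) + (2 + R**2)) = -4 + (2 + R**2 - 13*F + F*R) = -2 + R**2 - 13*F + F*R)
Q(l, Z) = l*Z**2 (Q(l, Z) = Z**2*l = l*Z**2)
-40973 + Q(T(A(2, 5)), b(2**2, -11)) = -40973 + (8 + 5)*(-2 + (-11)**2 - 13*2**2 + 2**2*(-11))**2 = -40973 + 13*(-2 + 121 - 13*4 + 4*(-11))**2 = -40973 + 13*(-2 + 121 - 52 - 44)**2 = -40973 + 13*23**2 = -40973 + 13*529 = -40973 + 6877 = -34096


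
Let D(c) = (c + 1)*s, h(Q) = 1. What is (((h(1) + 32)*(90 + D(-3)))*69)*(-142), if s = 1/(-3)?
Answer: -29315616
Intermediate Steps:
s = -⅓ ≈ -0.33333
D(c) = -⅓ - c/3 (D(c) = (c + 1)*(-⅓) = (1 + c)*(-⅓) = -⅓ - c/3)
(((h(1) + 32)*(90 + D(-3)))*69)*(-142) = (((1 + 32)*(90 + (-⅓ - ⅓*(-3))))*69)*(-142) = ((33*(90 + (-⅓ + 1)))*69)*(-142) = ((33*(90 + ⅔))*69)*(-142) = ((33*(272/3))*69)*(-142) = (2992*69)*(-142) = 206448*(-142) = -29315616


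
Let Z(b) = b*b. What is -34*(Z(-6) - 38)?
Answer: 68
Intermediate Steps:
Z(b) = b²
-34*(Z(-6) - 38) = -34*((-6)² - 38) = -34*(36 - 38) = -34*(-2) = 68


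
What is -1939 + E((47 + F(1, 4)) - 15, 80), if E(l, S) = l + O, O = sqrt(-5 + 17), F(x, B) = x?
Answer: -1906 + 2*sqrt(3) ≈ -1902.5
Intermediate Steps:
O = 2*sqrt(3) (O = sqrt(12) = 2*sqrt(3) ≈ 3.4641)
E(l, S) = l + 2*sqrt(3)
-1939 + E((47 + F(1, 4)) - 15, 80) = -1939 + (((47 + 1) - 15) + 2*sqrt(3)) = -1939 + ((48 - 15) + 2*sqrt(3)) = -1939 + (33 + 2*sqrt(3)) = -1906 + 2*sqrt(3)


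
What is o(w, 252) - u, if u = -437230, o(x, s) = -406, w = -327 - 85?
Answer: 436824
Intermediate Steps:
w = -412
o(w, 252) - u = -406 - 1*(-437230) = -406 + 437230 = 436824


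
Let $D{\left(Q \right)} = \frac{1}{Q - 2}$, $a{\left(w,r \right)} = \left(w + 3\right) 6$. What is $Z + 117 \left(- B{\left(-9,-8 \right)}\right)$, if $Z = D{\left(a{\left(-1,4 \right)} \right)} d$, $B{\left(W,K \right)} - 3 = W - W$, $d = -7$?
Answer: $- \frac{3517}{10} \approx -351.7$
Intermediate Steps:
$B{\left(W,K \right)} = 3$ ($B{\left(W,K \right)} = 3 + \left(W - W\right) = 3 + 0 = 3$)
$a{\left(w,r \right)} = 18 + 6 w$ ($a{\left(w,r \right)} = \left(3 + w\right) 6 = 18 + 6 w$)
$D{\left(Q \right)} = \frac{1}{-2 + Q}$
$Z = - \frac{7}{10}$ ($Z = \frac{1}{-2 + \left(18 + 6 \left(-1\right)\right)} \left(-7\right) = \frac{1}{-2 + \left(18 - 6\right)} \left(-7\right) = \frac{1}{-2 + 12} \left(-7\right) = \frac{1}{10} \left(-7\right) = - \frac{7}{10} \approx -0.7$)
$Z + 117 \left(- B{\left(-9,-8 \right)}\right) = - \frac{7}{10} + 117 \left(\left(-1\right) 3\right) = - \frac{7}{10} + 117 \left(-3\right) = - \frac{7}{10} - 351 = - \frac{3517}{10}$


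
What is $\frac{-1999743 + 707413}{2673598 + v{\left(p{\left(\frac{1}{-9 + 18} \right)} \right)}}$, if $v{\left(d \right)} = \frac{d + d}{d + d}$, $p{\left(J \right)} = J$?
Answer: $- \frac{1292330}{2673599} \approx -0.48337$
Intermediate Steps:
$v{\left(d \right)} = 1$ ($v{\left(d \right)} = \frac{2 d}{2 d} = 2 d \frac{1}{2 d} = 1$)
$\frac{-1999743 + 707413}{2673598 + v{\left(p{\left(\frac{1}{-9 + 18} \right)} \right)}} = \frac{-1999743 + 707413}{2673598 + 1} = - \frac{1292330}{2673599}$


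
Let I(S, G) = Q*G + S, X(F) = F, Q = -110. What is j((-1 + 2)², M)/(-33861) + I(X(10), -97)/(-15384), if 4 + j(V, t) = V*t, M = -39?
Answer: -15040582/21704901 ≈ -0.69296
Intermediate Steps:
I(S, G) = S - 110*G (I(S, G) = -110*G + S = S - 110*G)
j(V, t) = -4 + V*t
j((-1 + 2)², M)/(-33861) + I(X(10), -97)/(-15384) = (-4 + (-1 + 2)²*(-39))/(-33861) + (10 - 110*(-97))/(-15384) = (-4 + 1²*(-39))*(-1/33861) + (10 + 10670)*(-1/15384) = (-4 + 1*(-39))*(-1/33861) + 10680*(-1/15384) = (-4 - 39)*(-1/33861) - 445/641 = -43*(-1/33861) - 445/641 = 43/33861 - 445/641 = -15040582/21704901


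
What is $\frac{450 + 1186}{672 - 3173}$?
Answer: $- \frac{1636}{2501} \approx -0.65414$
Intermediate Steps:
$\frac{450 + 1186}{672 - 3173} = \frac{1636}{-2501} = 1636 \left(- \frac{1}{2501}\right) = - \frac{1636}{2501}$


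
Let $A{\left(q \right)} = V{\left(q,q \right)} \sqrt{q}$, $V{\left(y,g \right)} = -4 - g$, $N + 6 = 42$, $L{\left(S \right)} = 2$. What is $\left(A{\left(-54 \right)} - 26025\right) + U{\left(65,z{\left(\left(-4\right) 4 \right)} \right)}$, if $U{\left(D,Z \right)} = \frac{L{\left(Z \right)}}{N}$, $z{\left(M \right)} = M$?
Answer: $- \frac{468449}{18} + 150 i \sqrt{6} \approx -26025.0 + 367.42 i$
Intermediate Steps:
$N = 36$ ($N = -6 + 42 = 36$)
$U{\left(D,Z \right)} = \frac{1}{18}$ ($U{\left(D,Z \right)} = \frac{2}{36} = 2 \cdot \frac{1}{36} = \frac{1}{18}$)
$A{\left(q \right)} = \sqrt{q} \left(-4 - q\right)$ ($A{\left(q \right)} = \left(-4 - q\right) \sqrt{q} = \sqrt{q} \left(-4 - q\right)$)
$\left(A{\left(-54 \right)} - 26025\right) + U{\left(65,z{\left(\left(-4\right) 4 \right)} \right)} = \left(\sqrt{-54} \left(-4 - -54\right) - 26025\right) + \frac{1}{18} = \left(3 i \sqrt{6} \left(-4 + 54\right) - 26025\right) + \frac{1}{18} = \left(3 i \sqrt{6} \cdot 50 - 26025\right) + \frac{1}{18} = \left(150 i \sqrt{6} - 26025\right) + \frac{1}{18} = \left(-26025 + 150 i \sqrt{6}\right) + \frac{1}{18} = - \frac{468449}{18} + 150 i \sqrt{6}$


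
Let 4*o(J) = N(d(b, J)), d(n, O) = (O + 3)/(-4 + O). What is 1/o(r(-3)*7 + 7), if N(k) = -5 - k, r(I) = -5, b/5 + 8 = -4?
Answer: -128/185 ≈ -0.69189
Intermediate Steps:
b = -60 (b = -40 + 5*(-4) = -40 - 20 = -60)
d(n, O) = (3 + O)/(-4 + O)
o(J) = -5/4 - (3 + J)/(4*(-4 + J)) (o(J) = (-5 - (3 + J)/(-4 + J))/4 = -5/4 - (3 + J)/(4*(-4 + J)))
1/o(r(-3)*7 + 7) = 1/((17 - 6*(-5*7 + 7))/(4*(-4 + (-5*7 + 7)))) = 1/((17 - 6*(-35 + 7))/(4*(-4 + (-35 + 7)))) = 1/((17 - 6*(-28))/(4*(-4 - 28))) = 1/((1/4)*(17 + 168)/(-32)) = 1/((1/4)*(-1/32)*185) = 1/(-185/128) = -128/185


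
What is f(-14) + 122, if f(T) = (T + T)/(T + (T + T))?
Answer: 368/3 ≈ 122.67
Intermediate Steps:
f(T) = ⅔ (f(T) = (2*T)/(T + 2*T) = (2*T)/((3*T)) = (2*T)*(1/(3*T)) = ⅔)
f(-14) + 122 = ⅔ + 122 = 368/3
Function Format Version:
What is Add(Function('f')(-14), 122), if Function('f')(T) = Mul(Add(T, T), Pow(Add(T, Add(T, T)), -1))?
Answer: Rational(368, 3) ≈ 122.67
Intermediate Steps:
Function('f')(T) = Rational(2, 3) (Function('f')(T) = Mul(Mul(2, T), Pow(Add(T, Mul(2, T)), -1)) = Mul(Mul(2, T), Pow(Mul(3, T), -1)) = Mul(Mul(2, T), Mul(Rational(1, 3), Pow(T, -1))) = Rational(2, 3))
Add(Function('f')(-14), 122) = Add(Rational(2, 3), 122) = Rational(368, 3)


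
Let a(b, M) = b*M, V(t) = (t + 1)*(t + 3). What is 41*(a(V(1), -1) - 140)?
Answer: -6068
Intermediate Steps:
V(t) = (1 + t)*(3 + t)
a(b, M) = M*b
41*(a(V(1), -1) - 140) = 41*(-(3 + 1² + 4*1) - 140) = 41*(-(3 + 1 + 4) - 140) = 41*(-1*8 - 140) = 41*(-8 - 140) = 41*(-148) = -6068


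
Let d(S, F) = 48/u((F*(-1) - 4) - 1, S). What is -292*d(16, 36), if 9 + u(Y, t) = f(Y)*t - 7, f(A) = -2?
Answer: 292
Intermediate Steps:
u(Y, t) = -16 - 2*t (u(Y, t) = -9 + (-2*t - 7) = -9 + (-7 - 2*t) = -16 - 2*t)
d(S, F) = 48/(-16 - 2*S)
-292*d(16, 36) = -7008/(-8 - 1*16) = -7008/(-8 - 16) = -7008/(-24) = -7008*(-1)/24 = -292*(-1) = 292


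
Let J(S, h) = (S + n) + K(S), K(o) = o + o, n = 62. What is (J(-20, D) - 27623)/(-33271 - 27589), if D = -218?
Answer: 27621/60860 ≈ 0.45385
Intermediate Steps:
K(o) = 2*o
J(S, h) = 62 + 3*S (J(S, h) = (S + 62) + 2*S = (62 + S) + 2*S = 62 + 3*S)
(J(-20, D) - 27623)/(-33271 - 27589) = ((62 + 3*(-20)) - 27623)/(-33271 - 27589) = ((62 - 60) - 27623)/(-60860) = (2 - 27623)*(-1/60860) = -27621*(-1/60860) = 27621/60860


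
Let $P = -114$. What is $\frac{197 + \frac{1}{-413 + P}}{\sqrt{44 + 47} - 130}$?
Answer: $- \frac{346060}{227137} - \frac{2662 \sqrt{91}}{227137} \approx -1.6354$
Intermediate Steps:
$\frac{197 + \frac{1}{-413 + P}}{\sqrt{44 + 47} - 130} = \frac{197 + \frac{1}{-413 - 114}}{\sqrt{44 + 47} - 130} = \frac{197 + \frac{1}{-527}}{\sqrt{91} - 130} = \frac{197 - \frac{1}{527}}{-130 + \sqrt{91}} = \frac{103818}{527 \left(-130 + \sqrt{91}\right)}$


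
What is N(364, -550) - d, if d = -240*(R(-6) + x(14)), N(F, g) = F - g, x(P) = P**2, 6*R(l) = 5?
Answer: 48154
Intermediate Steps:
R(l) = 5/6 (R(l) = (1/6)*5 = 5/6)
d = -47240 (d = -240*(5/6 + 14**2) = -240*(5/6 + 196) = -240*1181/6 = -47240)
N(364, -550) - d = (364 - 1*(-550)) - 1*(-47240) = (364 + 550) + 47240 = 914 + 47240 = 48154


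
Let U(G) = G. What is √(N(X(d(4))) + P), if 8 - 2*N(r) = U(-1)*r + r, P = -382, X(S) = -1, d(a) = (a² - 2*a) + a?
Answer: 3*I*√42 ≈ 19.442*I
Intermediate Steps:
d(a) = a² - a
N(r) = 4 (N(r) = 4 - (-r + r)/2 = 4 - ½*0 = 4 + 0 = 4)
√(N(X(d(4))) + P) = √(4 - 382) = √(-378) = 3*I*√42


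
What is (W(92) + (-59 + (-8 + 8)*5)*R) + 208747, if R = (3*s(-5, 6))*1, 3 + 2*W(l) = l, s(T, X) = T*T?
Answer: 408733/2 ≈ 2.0437e+5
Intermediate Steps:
s(T, X) = T²
W(l) = -3/2 + l/2
R = 75 (R = (3*(-5)²)*1 = (3*25)*1 = 75*1 = 75)
(W(92) + (-59 + (-8 + 8)*5)*R) + 208747 = ((-3/2 + (½)*92) + (-59 + (-8 + 8)*5)*75) + 208747 = ((-3/2 + 46) + (-59 + 0*5)*75) + 208747 = (89/2 + (-59 + 0)*75) + 208747 = (89/2 - 59*75) + 208747 = (89/2 - 4425) + 208747 = -8761/2 + 208747 = 408733/2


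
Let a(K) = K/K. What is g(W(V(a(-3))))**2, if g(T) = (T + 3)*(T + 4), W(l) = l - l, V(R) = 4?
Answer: 144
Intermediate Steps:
a(K) = 1
W(l) = 0
g(T) = (3 + T)*(4 + T)
g(W(V(a(-3))))**2 = (12 + 0**2 + 7*0)**2 = (12 + 0 + 0)**2 = 12**2 = 144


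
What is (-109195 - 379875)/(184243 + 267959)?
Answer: -244535/226101 ≈ -1.0815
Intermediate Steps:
(-109195 - 379875)/(184243 + 267959) = -489070/452202 = -489070*1/452202 = -244535/226101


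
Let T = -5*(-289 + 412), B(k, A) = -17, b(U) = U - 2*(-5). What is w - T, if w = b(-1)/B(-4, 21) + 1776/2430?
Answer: 4235662/6885 ≈ 615.20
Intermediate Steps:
b(U) = 10 + U (b(U) = U + 10 = 10 + U)
T = -615 (T = -5*123 = -615)
w = 1387/6885 (w = (10 - 1)/(-17) + 1776/2430 = 9*(-1/17) + 1776*(1/2430) = -9/17 + 296/405 = 1387/6885 ≈ 0.20145)
w - T = 1387/6885 - 1*(-615) = 1387/6885 + 615 = 4235662/6885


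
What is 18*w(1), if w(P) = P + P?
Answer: 36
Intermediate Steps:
w(P) = 2*P
18*w(1) = 18*(2*1) = 18*2 = 36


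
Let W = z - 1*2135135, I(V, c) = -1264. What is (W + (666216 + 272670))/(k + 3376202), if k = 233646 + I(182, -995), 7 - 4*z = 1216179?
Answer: -375073/902146 ≈ -0.41576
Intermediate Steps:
z = -304043 (z = 7/4 - 1/4*1216179 = 7/4 - 1216179/4 = -304043)
W = -2439178 (W = -304043 - 1*2135135 = -304043 - 2135135 = -2439178)
k = 232382 (k = 233646 - 1264 = 232382)
(W + (666216 + 272670))/(k + 3376202) = (-2439178 + (666216 + 272670))/(232382 + 3376202) = (-2439178 + 938886)/3608584 = -1500292*1/3608584 = -375073/902146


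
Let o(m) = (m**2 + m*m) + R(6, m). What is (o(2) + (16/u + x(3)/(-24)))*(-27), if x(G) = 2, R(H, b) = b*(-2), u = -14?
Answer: -2097/28 ≈ -74.893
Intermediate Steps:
R(H, b) = -2*b
o(m) = -2*m + 2*m**2 (o(m) = (m**2 + m*m) - 2*m = (m**2 + m**2) - 2*m = 2*m**2 - 2*m = -2*m + 2*m**2)
(o(2) + (16/u + x(3)/(-24)))*(-27) = (2*2*(-1 + 2) + (16/(-14) + 2/(-24)))*(-27) = (2*2*1 + (16*(-1/14) + 2*(-1/24)))*(-27) = (4 + (-8/7 - 1/12))*(-27) = (4 - 103/84)*(-27) = (233/84)*(-27) = -2097/28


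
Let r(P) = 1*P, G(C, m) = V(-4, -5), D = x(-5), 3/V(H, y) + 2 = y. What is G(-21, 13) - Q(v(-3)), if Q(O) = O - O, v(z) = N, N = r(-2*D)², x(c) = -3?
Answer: -3/7 ≈ -0.42857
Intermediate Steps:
V(H, y) = 3/(-2 + y)
D = -3
G(C, m) = -3/7 (G(C, m) = 3/(-2 - 5) = 3/(-7) = 3*(-⅐) = -3/7)
r(P) = P
N = 36 (N = (-2*(-3))² = 6² = 36)
v(z) = 36
Q(O) = 0
G(-21, 13) - Q(v(-3)) = -3/7 - 1*0 = -3/7 + 0 = -3/7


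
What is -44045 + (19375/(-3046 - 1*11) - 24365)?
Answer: -209148745/3057 ≈ -68416.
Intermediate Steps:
-44045 + (19375/(-3046 - 1*11) - 24365) = -44045 + (19375/(-3046 - 11) - 24365) = -44045 + (19375/(-3057) - 24365) = -44045 + (19375*(-1/3057) - 24365) = -44045 + (-19375/3057 - 24365) = -44045 - 74503180/3057 = -209148745/3057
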